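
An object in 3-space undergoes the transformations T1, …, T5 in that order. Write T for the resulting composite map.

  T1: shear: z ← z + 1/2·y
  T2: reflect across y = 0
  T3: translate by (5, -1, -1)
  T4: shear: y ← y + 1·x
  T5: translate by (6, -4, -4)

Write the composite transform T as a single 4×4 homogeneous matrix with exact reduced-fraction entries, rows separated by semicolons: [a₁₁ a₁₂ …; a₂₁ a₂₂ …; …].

T = [1 0 0 11; 1 -1 0 0; 0 1/2 1 -5; 0 0 0 1]

T1 = [1 0 0 0; 0 1 0 0; 0 1/2 1 0; 0 0 0 1]
T2·T1 = [1 0 0 0; 0 -1 0 0; 0 1/2 1 0; 0 0 0 1]
T3·…·T1 = [1 0 0 5; 0 -1 0 -1; 0 1/2 1 -1; 0 0 0 1]
T4·…·T1 = [1 0 0 5; 1 -1 0 4; 0 1/2 1 -1; 0 0 0 1]
T5·…·T1 = [1 0 0 11; 1 -1 0 0; 0 1/2 1 -5; 0 0 0 1]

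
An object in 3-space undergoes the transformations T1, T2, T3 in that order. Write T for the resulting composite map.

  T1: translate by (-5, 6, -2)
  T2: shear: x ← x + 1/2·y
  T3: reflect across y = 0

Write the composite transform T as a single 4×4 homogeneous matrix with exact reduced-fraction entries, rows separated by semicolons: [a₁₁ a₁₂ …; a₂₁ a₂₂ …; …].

T1 = [1 0 0 -5; 0 1 0 6; 0 0 1 -2; 0 0 0 1]
T2·T1 = [1 1/2 0 -2; 0 1 0 6; 0 0 1 -2; 0 0 0 1]
T3·…·T1 = [1 1/2 0 -2; 0 -1 0 -6; 0 0 1 -2; 0 0 0 1]

T = [1 1/2 0 -2; 0 -1 0 -6; 0 0 1 -2; 0 0 0 1]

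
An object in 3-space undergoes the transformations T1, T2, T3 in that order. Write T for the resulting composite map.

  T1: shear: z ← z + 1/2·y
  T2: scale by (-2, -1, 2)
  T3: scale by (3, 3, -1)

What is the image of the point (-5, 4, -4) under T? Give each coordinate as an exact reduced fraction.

T1 shear: z ← z + 1/2·y: (-5, 4, -4) → (-5, 4, -2)
T2 scale by (-2, -1, 2): (-5, 4, -2) → (10, -4, -4)
T3 scale by (3, 3, -1): (10, -4, -4) → (30, -12, 4)

T(p) = (30, -12, 4)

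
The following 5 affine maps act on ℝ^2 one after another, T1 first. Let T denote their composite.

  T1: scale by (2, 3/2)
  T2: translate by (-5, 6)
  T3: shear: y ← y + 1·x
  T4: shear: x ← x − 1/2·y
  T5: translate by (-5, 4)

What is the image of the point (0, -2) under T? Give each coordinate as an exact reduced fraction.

T1 scale by (2, 3/2): (0, -2) → (0, -3)
T2 translate by (-5, 6): (0, -3) → (-5, 3)
T3 shear: y ← y + 1·x: (-5, 3) → (-5, -2)
T4 shear: x ← x − 1/2·y: (-5, -2) → (-4, -2)
T5 translate by (-5, 4): (-4, -2) → (-9, 2)

T(p) = (-9, 2)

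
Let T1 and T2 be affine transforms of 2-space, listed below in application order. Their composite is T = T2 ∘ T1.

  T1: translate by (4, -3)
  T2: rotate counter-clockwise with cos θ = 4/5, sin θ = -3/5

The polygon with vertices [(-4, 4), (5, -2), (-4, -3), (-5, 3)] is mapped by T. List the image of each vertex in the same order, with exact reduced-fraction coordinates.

image vertices: (3/5, 4/5), (21/5, -47/5), (-18/5, -24/5), (-4/5, 3/5)

T1 translate by (4, -3): (-4, 4) → (0, 1); (5, -2) → (9, -5); (-4, -3) → (0, -6); (-5, 3) → (-1, 0)
T2 rotate counter-clockwise with cos θ = 4/5, sin θ = -3/5: (0, 1) → (3/5, 4/5); (9, -5) → (21/5, -47/5); (0, -6) → (-18/5, -24/5); (-1, 0) → (-4/5, 3/5)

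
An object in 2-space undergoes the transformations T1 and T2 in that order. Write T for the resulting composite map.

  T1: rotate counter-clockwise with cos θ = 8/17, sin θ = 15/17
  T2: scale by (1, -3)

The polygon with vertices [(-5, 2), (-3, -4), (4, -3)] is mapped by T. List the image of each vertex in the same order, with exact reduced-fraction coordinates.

image vertices: (-70/17, 177/17), (36/17, 231/17), (77/17, -108/17)

T1 rotate counter-clockwise with cos θ = 8/17, sin θ = 15/17: (-5, 2) → (-70/17, -59/17); (-3, -4) → (36/17, -77/17); (4, -3) → (77/17, 36/17)
T2 scale by (1, -3): (-70/17, -59/17) → (-70/17, 177/17); (36/17, -77/17) → (36/17, 231/17); (77/17, 36/17) → (77/17, -108/17)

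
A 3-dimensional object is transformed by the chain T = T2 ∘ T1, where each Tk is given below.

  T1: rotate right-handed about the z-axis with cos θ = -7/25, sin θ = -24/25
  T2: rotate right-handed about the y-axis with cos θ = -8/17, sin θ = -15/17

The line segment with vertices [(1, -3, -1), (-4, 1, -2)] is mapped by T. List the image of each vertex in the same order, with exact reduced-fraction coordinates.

image vertices: (1007/425, -3/25, -197/85), (334/425, 89/25, 236/85)

T1 rotate right-handed about the z-axis with cos θ = -7/25, sin θ = -24/25: (1, -3, -1) → (-79/25, -3/25, -1); (-4, 1, -2) → (52/25, 89/25, -2)
T2 rotate right-handed about the y-axis with cos θ = -8/17, sin θ = -15/17: (-79/25, -3/25, -1) → (1007/425, -3/25, -197/85); (52/25, 89/25, -2) → (334/425, 89/25, 236/85)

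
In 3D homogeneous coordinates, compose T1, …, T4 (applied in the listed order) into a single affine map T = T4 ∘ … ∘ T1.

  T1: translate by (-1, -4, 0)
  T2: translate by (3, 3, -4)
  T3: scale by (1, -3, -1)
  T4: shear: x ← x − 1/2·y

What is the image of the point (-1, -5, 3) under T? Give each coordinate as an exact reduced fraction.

T1 translate by (-1, -4, 0): (-1, -5, 3) → (-2, -9, 3)
T2 translate by (3, 3, -4): (-2, -9, 3) → (1, -6, -1)
T3 scale by (1, -3, -1): (1, -6, -1) → (1, 18, 1)
T4 shear: x ← x − 1/2·y: (1, 18, 1) → (-8, 18, 1)

T(p) = (-8, 18, 1)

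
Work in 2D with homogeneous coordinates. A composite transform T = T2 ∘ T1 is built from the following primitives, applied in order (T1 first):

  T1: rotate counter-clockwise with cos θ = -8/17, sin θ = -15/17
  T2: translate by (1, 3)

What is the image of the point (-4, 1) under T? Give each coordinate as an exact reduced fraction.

T1 rotate counter-clockwise with cos θ = -8/17, sin θ = -15/17: (-4, 1) → (47/17, 52/17)
T2 translate by (1, 3): (47/17, 52/17) → (64/17, 103/17)

T(p) = (64/17, 103/17)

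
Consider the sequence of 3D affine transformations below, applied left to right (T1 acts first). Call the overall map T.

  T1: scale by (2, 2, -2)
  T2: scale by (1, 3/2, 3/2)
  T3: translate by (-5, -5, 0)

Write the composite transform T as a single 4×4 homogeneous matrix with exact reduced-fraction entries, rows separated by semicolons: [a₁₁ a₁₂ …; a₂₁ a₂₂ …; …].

T1 = [2 0 0 0; 0 2 0 0; 0 0 -2 0; 0 0 0 1]
T2·T1 = [2 0 0 0; 0 3 0 0; 0 0 -3 0; 0 0 0 1]
T3·…·T1 = [2 0 0 -5; 0 3 0 -5; 0 0 -3 0; 0 0 0 1]

T = [2 0 0 -5; 0 3 0 -5; 0 0 -3 0; 0 0 0 1]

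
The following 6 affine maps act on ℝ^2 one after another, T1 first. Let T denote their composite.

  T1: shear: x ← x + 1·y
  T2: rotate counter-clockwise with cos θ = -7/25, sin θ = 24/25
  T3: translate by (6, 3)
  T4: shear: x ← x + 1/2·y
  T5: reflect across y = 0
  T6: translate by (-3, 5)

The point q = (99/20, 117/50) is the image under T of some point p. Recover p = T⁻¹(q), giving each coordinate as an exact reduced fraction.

p = (0, -1/2)

T1 = [1 1 0; 0 1 0; 0 0 1]
T2·T1 = [-7/25 -31/25 0; 24/25 17/25 0; 0 0 1]
T3·…·T1 = [-7/25 -31/25 6; 24/25 17/25 3; 0 0 1]
T4·…·T1 = [1/5 -9/10 15/2; 24/25 17/25 3; 0 0 1]
T5·…·T1 = [1/5 -9/10 15/2; -24/25 -17/25 -3; 0 0 1]
T6·…·T1 = [1/5 -9/10 9/2; -24/25 -17/25 2; 0 0 1]
det M = -1; M⁻¹ = [17/25 -9/10 -63/50; -24/25 -1/5 118/25; 0 0 1]
M⁻¹ · (99/20, 117/50)ᵀ = (0, -1/2)ᵀ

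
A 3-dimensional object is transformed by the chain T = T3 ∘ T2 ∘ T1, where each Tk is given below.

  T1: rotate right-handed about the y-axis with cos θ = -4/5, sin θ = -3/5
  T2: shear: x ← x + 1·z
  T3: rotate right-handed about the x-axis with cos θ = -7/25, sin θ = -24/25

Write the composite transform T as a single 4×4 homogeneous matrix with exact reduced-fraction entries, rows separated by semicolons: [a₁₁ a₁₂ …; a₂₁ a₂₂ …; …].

T = [-1/5 0 -7/5 0; 72/125 -7/25 -96/125 0; -21/125 -24/25 28/125 0; 0 0 0 1]

T1 = [-4/5 0 -3/5 0; 0 1 0 0; 3/5 0 -4/5 0; 0 0 0 1]
T2·T1 = [-1/5 0 -7/5 0; 0 1 0 0; 3/5 0 -4/5 0; 0 0 0 1]
T3·…·T1 = [-1/5 0 -7/5 0; 72/125 -7/25 -96/125 0; -21/125 -24/25 28/125 0; 0 0 0 1]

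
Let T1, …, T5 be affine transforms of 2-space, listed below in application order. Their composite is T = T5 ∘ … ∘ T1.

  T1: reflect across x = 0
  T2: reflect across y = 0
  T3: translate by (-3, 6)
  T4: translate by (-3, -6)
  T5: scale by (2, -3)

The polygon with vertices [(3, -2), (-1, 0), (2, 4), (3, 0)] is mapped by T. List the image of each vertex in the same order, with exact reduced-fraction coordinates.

image vertices: (-18, -6), (-10, 0), (-16, 12), (-18, 0)

T1 reflect across x = 0: (3, -2) → (-3, -2); (-1, 0) → (1, 0); (2, 4) → (-2, 4); (3, 0) → (-3, 0)
T2 reflect across y = 0: (-3, -2) → (-3, 2); (1, 0) → (1, 0); (-2, 4) → (-2, -4); (-3, 0) → (-3, 0)
T3 translate by (-3, 6): (-3, 2) → (-6, 8); (1, 0) → (-2, 6); (-2, -4) → (-5, 2); (-3, 0) → (-6, 6)
T4 translate by (-3, -6): (-6, 8) → (-9, 2); (-2, 6) → (-5, 0); (-5, 2) → (-8, -4); (-6, 6) → (-9, 0)
T5 scale by (2, -3): (-9, 2) → (-18, -6); (-5, 0) → (-10, 0); (-8, -4) → (-16, 12); (-9, 0) → (-18, 0)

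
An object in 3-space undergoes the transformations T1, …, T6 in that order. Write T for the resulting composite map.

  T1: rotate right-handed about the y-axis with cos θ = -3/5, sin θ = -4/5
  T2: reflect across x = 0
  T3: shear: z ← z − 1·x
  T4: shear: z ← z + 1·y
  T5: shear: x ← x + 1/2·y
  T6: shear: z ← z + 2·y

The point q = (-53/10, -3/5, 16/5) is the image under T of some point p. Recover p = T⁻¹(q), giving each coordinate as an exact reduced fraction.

p = (-3, -3/5, -4)

T1 = [-3/5 0 -4/5 0; 0 1 0 0; 4/5 0 -3/5 0; 0 0 0 1]
T2·T1 = [3/5 0 4/5 0; 0 1 0 0; 4/5 0 -3/5 0; 0 0 0 1]
T3·…·T1 = [3/5 0 4/5 0; 0 1 0 0; 1/5 0 -7/5 0; 0 0 0 1]
T4·…·T1 = [3/5 0 4/5 0; 0 1 0 0; 1/5 1 -7/5 0; 0 0 0 1]
T5·…·T1 = [3/5 1/2 4/5 0; 0 1 0 0; 1/5 1 -7/5 0; 0 0 0 1]
T6·…·T1 = [3/5 1/2 4/5 0; 0 1 0 0; 1/5 3 -7/5 0; 0 0 0 1]
det M = -1; M⁻¹ = [7/5 -31/10 4/5 0; 0 1 0 0; 1/5 17/10 -3/5 0; 0 0 0 1]
M⁻¹ · (-53/10, -3/5, 16/5)ᵀ = (-3, -3/5, -4)ᵀ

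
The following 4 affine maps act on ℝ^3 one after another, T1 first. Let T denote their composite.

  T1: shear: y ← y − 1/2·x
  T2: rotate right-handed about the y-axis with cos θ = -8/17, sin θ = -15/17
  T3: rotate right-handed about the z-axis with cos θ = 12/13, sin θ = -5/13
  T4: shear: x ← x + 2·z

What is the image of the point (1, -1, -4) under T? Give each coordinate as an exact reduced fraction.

T(p) = (3437/442, -566/221, 47/17)

T1 shear: y ← y − 1/2·x: (1, -1, -4) → (1, -3/2, -4)
T2 rotate right-handed about the y-axis with cos θ = -8/17, sin θ = -15/17: (1, -3/2, -4) → (52/17, -3/2, 47/17)
T3 rotate right-handed about the z-axis with cos θ = 12/13, sin θ = -5/13: (52/17, -3/2, 47/17) → (993/442, -566/221, 47/17)
T4 shear: x ← x + 2·z: (993/442, -566/221, 47/17) → (3437/442, -566/221, 47/17)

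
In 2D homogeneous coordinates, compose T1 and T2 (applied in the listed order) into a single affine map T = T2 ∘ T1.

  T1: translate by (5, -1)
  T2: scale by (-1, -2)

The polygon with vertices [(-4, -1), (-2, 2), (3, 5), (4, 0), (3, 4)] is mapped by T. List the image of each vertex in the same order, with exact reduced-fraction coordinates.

T1 translate by (5, -1): (-4, -1) → (1, -2); (-2, 2) → (3, 1); (3, 5) → (8, 4); (4, 0) → (9, -1); (3, 4) → (8, 3)
T2 scale by (-1, -2): (1, -2) → (-1, 4); (3, 1) → (-3, -2); (8, 4) → (-8, -8); (9, -1) → (-9, 2); (8, 3) → (-8, -6)

image vertices: (-1, 4), (-3, -2), (-8, -8), (-9, 2), (-8, -6)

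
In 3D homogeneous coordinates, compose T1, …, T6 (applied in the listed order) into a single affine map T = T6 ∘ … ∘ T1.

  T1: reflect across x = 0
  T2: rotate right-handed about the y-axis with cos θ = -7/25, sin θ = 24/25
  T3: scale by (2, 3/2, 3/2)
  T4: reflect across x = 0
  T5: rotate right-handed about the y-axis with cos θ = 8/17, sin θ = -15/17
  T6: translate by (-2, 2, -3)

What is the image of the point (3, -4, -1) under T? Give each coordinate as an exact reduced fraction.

T1 reflect across x = 0: (3, -4, -1) → (-3, -4, -1)
T2 rotate right-handed about the y-axis with cos θ = -7/25, sin θ = 24/25: (-3, -4, -1) → (-3/25, -4, 79/25)
T3 scale by (2, 3/2, 3/2): (-3/25, -4, 79/25) → (-6/25, -6, 237/50)
T4 reflect across x = 0: (-6/25, -6, 237/50) → (6/25, -6, 237/50)
T5 rotate right-handed about the y-axis with cos θ = 8/17, sin θ = -15/17: (6/25, -6, 237/50) → (-3459/850, -6, 1038/425)
T6 translate by (-2, 2, -3): (-3459/850, -6, 1038/425) → (-5159/850, -4, -237/425)

T(p) = (-5159/850, -4, -237/425)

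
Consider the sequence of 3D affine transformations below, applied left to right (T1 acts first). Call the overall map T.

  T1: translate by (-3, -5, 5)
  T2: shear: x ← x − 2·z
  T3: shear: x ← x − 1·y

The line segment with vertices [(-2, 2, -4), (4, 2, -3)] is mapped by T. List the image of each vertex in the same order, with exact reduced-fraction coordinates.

image vertices: (-4, -3, 1), (0, -3, 2)

T1 translate by (-3, -5, 5): (-2, 2, -4) → (-5, -3, 1); (4, 2, -3) → (1, -3, 2)
T2 shear: x ← x − 2·z: (-5, -3, 1) → (-7, -3, 1); (1, -3, 2) → (-3, -3, 2)
T3 shear: x ← x − 1·y: (-7, -3, 1) → (-4, -3, 1); (-3, -3, 2) → (0, -3, 2)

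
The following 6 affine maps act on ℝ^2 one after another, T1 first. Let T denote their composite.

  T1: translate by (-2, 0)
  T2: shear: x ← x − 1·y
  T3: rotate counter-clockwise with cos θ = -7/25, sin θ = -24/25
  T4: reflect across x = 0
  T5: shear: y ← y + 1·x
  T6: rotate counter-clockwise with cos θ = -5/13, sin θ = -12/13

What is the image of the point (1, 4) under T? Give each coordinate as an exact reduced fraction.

T1 translate by (-2, 0): (1, 4) → (-1, 4)
T2 shear: x ← x − 1·y: (-1, 4) → (-5, 4)
T3 rotate counter-clockwise with cos θ = -7/25, sin θ = -24/25: (-5, 4) → (131/25, 92/25)
T4 reflect across x = 0: (131/25, 92/25) → (-131/25, 92/25)
T5 shear: y ← y + 1·x: (-131/25, 92/25) → (-131/25, -39/25)
T6 rotate counter-clockwise with cos θ = -5/13, sin θ = -12/13: (-131/25, -39/25) → (187/325, 1767/325)

T(p) = (187/325, 1767/325)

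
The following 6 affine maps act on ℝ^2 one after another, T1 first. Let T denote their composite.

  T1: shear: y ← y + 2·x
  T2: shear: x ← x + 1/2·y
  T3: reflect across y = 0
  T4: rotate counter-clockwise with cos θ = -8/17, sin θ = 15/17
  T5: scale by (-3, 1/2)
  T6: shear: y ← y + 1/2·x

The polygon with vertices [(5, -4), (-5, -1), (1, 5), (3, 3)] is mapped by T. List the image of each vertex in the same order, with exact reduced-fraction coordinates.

T1 shear: y ← y + 2·x: (5, -4) → (5, 6); (-5, -1) → (-5, -11); (1, 5) → (1, 7); (3, 3) → (3, 9)
T2 shear: x ← x + 1/2·y: (5, 6) → (8, 6); (-5, -11) → (-21/2, -11); (1, 7) → (9/2, 7); (3, 9) → (15/2, 9)
T3 reflect across y = 0: (8, 6) → (8, -6); (-21/2, -11) → (-21/2, 11); (9/2, 7) → (9/2, -7); (15/2, 9) → (15/2, -9)
T4 rotate counter-clockwise with cos θ = -8/17, sin θ = 15/17: (8, -6) → (26/17, 168/17); (-21/2, 11) → (-81/17, -491/34); (9/2, -7) → (69/17, 247/34); (15/2, -9) → (75/17, 369/34)
T5 scale by (-3, 1/2): (26/17, 168/17) → (-78/17, 84/17); (-81/17, -491/34) → (243/17, -491/68); (69/17, 247/34) → (-207/17, 247/68); (75/17, 369/34) → (-225/17, 369/68)
T6 shear: y ← y + 1/2·x: (-78/17, 84/17) → (-78/17, 45/17); (243/17, -491/68) → (243/17, -5/68); (-207/17, 247/68) → (-207/17, -167/68); (-225/17, 369/68) → (-225/17, -81/68)

image vertices: (-78/17, 45/17), (243/17, -5/68), (-207/17, -167/68), (-225/17, -81/68)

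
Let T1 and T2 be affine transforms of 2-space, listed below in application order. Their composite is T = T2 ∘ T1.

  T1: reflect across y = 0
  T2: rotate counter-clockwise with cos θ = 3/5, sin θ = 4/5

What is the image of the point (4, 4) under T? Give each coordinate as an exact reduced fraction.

T1 reflect across y = 0: (4, 4) → (4, -4)
T2 rotate counter-clockwise with cos θ = 3/5, sin θ = 4/5: (4, -4) → (28/5, 4/5)

T(p) = (28/5, 4/5)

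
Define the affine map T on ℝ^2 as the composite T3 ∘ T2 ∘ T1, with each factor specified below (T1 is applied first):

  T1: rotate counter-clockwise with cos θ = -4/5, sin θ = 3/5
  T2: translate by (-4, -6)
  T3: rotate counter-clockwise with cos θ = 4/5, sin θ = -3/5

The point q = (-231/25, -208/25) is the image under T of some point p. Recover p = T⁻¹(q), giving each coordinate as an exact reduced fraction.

p = (-5, 4)

T1 = [-4/5 -3/5 0; 3/5 -4/5 0; 0 0 1]
T2·T1 = [-4/5 -3/5 -4; 3/5 -4/5 -6; 0 0 1]
T3·…·T1 = [-7/25 -24/25 -34/5; 24/25 -7/25 -12/5; 0 0 1]
det M = 1; M⁻¹ = [-7/25 24/25 2/5; -24/25 -7/25 -36/5; 0 0 1]
M⁻¹ · (-231/25, -208/25)ᵀ = (-5, 4)ᵀ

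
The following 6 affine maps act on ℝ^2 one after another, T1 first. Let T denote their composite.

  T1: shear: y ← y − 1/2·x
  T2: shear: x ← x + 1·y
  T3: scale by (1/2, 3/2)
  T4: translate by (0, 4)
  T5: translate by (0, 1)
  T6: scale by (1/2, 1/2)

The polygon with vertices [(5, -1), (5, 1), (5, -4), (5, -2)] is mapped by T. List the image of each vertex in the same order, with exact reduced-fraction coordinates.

T1 shear: y ← y − 1/2·x: (5, -1) → (5, -7/2); (5, 1) → (5, -3/2); (5, -4) → (5, -13/2); (5, -2) → (5, -9/2)
T2 shear: x ← x + 1·y: (5, -7/2) → (3/2, -7/2); (5, -3/2) → (7/2, -3/2); (5, -13/2) → (-3/2, -13/2); (5, -9/2) → (1/2, -9/2)
T3 scale by (1/2, 3/2): (3/2, -7/2) → (3/4, -21/4); (7/2, -3/2) → (7/4, -9/4); (-3/2, -13/2) → (-3/4, -39/4); (1/2, -9/2) → (1/4, -27/4)
T4 translate by (0, 4): (3/4, -21/4) → (3/4, -5/4); (7/4, -9/4) → (7/4, 7/4); (-3/4, -39/4) → (-3/4, -23/4); (1/4, -27/4) → (1/4, -11/4)
T5 translate by (0, 1): (3/4, -5/4) → (3/4, -1/4); (7/4, 7/4) → (7/4, 11/4); (-3/4, -23/4) → (-3/4, -19/4); (1/4, -11/4) → (1/4, -7/4)
T6 scale by (1/2, 1/2): (3/4, -1/4) → (3/8, -1/8); (7/4, 11/4) → (7/8, 11/8); (-3/4, -19/4) → (-3/8, -19/8); (1/4, -7/4) → (1/8, -7/8)

image vertices: (3/8, -1/8), (7/8, 11/8), (-3/8, -19/8), (1/8, -7/8)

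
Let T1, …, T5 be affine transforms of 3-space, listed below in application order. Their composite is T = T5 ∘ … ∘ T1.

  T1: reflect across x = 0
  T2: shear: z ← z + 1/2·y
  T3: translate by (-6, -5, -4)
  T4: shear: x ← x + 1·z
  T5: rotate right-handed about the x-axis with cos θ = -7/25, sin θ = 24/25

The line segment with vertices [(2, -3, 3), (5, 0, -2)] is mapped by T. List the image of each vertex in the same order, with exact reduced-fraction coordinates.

image vertices: (-21/2, 116/25, -349/50), (-17, 179/25, -78/25)

T1 reflect across x = 0: (2, -3, 3) → (-2, -3, 3); (5, 0, -2) → (-5, 0, -2)
T2 shear: z ← z + 1/2·y: (-2, -3, 3) → (-2, -3, 3/2); (-5, 0, -2) → (-5, 0, -2)
T3 translate by (-6, -5, -4): (-2, -3, 3/2) → (-8, -8, -5/2); (-5, 0, -2) → (-11, -5, -6)
T4 shear: x ← x + 1·z: (-8, -8, -5/2) → (-21/2, -8, -5/2); (-11, -5, -6) → (-17, -5, -6)
T5 rotate right-handed about the x-axis with cos θ = -7/25, sin θ = 24/25: (-21/2, -8, -5/2) → (-21/2, 116/25, -349/50); (-17, -5, -6) → (-17, 179/25, -78/25)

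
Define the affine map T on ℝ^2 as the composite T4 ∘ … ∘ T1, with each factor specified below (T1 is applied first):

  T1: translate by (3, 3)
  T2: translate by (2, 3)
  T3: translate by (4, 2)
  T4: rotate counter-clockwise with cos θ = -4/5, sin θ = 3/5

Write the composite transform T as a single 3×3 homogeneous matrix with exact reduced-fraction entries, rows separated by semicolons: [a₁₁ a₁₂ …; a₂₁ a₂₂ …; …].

T1 = [1 0 3; 0 1 3; 0 0 1]
T2·T1 = [1 0 5; 0 1 6; 0 0 1]
T3·…·T1 = [1 0 9; 0 1 8; 0 0 1]
T4·…·T1 = [-4/5 -3/5 -12; 3/5 -4/5 -1; 0 0 1]

T = [-4/5 -3/5 -12; 3/5 -4/5 -1; 0 0 1]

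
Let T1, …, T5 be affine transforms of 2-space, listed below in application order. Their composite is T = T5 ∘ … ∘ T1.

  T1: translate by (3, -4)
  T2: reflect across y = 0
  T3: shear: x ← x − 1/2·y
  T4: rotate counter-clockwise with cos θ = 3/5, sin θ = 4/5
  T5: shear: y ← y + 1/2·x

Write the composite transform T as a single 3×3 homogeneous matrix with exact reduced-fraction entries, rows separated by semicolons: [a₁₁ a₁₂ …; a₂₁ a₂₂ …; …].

T1 = [1 0 3; 0 1 -4; 0 0 1]
T2·T1 = [1 0 3; 0 -1 4; 0 0 1]
T3·…·T1 = [1 1/2 1; 0 -1 4; 0 0 1]
T4·…·T1 = [3/5 11/10 -13/5; 4/5 -1/5 16/5; 0 0 1]
T5·…·T1 = [3/5 11/10 -13/5; 11/10 7/20 19/10; 0 0 1]

T = [3/5 11/10 -13/5; 11/10 7/20 19/10; 0 0 1]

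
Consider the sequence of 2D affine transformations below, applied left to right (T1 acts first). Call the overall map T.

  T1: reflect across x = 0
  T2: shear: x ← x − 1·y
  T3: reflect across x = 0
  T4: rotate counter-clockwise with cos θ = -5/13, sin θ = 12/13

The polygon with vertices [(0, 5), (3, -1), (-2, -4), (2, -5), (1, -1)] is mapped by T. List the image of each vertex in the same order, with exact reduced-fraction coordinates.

image vertices: (-85/13, 35/13), (2/13, 29/13), (6, -4), (75/13, -11/13), (12/13, 5/13)

T1 reflect across x = 0: (0, 5) → (0, 5); (3, -1) → (-3, -1); (-2, -4) → (2, -4); (2, -5) → (-2, -5); (1, -1) → (-1, -1)
T2 shear: x ← x − 1·y: (0, 5) → (-5, 5); (-3, -1) → (-2, -1); (2, -4) → (6, -4); (-2, -5) → (3, -5); (-1, -1) → (0, -1)
T3 reflect across x = 0: (-5, 5) → (5, 5); (-2, -1) → (2, -1); (6, -4) → (-6, -4); (3, -5) → (-3, -5); (0, -1) → (0, -1)
T4 rotate counter-clockwise with cos θ = -5/13, sin θ = 12/13: (5, 5) → (-85/13, 35/13); (2, -1) → (2/13, 29/13); (-6, -4) → (6, -4); (-3, -5) → (75/13, -11/13); (0, -1) → (12/13, 5/13)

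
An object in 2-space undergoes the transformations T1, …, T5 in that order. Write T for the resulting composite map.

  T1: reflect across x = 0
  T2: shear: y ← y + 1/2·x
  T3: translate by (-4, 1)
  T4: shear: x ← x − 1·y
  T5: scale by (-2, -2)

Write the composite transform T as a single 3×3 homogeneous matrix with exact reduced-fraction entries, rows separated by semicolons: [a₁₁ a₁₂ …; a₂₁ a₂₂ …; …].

T1 = [-1 0 0; 0 1 0; 0 0 1]
T2·T1 = [-1 0 0; -1/2 1 0; 0 0 1]
T3·…·T1 = [-1 0 -4; -1/2 1 1; 0 0 1]
T4·…·T1 = [-1/2 -1 -5; -1/2 1 1; 0 0 1]
T5·…·T1 = [1 2 10; 1 -2 -2; 0 0 1]

T = [1 2 10; 1 -2 -2; 0 0 1]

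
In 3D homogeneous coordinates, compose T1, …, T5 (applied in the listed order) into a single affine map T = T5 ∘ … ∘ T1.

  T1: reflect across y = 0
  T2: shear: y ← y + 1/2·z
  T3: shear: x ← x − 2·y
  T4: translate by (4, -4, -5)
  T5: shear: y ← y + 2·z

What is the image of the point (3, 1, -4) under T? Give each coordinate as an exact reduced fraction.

T(p) = (13, -25, -9)

T1 reflect across y = 0: (3, 1, -4) → (3, -1, -4)
T2 shear: y ← y + 1/2·z: (3, -1, -4) → (3, -3, -4)
T3 shear: x ← x − 2·y: (3, -3, -4) → (9, -3, -4)
T4 translate by (4, -4, -5): (9, -3, -4) → (13, -7, -9)
T5 shear: y ← y + 2·z: (13, -7, -9) → (13, -25, -9)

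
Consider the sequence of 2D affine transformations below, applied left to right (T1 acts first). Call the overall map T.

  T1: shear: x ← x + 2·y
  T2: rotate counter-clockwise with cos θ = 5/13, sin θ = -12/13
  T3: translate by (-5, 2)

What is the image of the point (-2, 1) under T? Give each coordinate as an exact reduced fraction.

T(p) = (-53/13, 31/13)

T1 shear: x ← x + 2·y: (-2, 1) → (0, 1)
T2 rotate counter-clockwise with cos θ = 5/13, sin θ = -12/13: (0, 1) → (12/13, 5/13)
T3 translate by (-5, 2): (12/13, 5/13) → (-53/13, 31/13)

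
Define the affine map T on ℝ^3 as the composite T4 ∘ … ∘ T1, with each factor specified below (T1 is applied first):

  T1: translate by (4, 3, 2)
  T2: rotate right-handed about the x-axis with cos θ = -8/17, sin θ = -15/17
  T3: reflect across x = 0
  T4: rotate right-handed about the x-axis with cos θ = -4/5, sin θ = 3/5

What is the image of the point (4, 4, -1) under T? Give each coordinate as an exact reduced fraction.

T1 translate by (4, 3, 2): (4, 4, -1) → (8, 7, 1)
T2 rotate right-handed about the x-axis with cos θ = -8/17, sin θ = -15/17: (8, 7, 1) → (8, -41/17, -113/17)
T3 reflect across x = 0: (8, -41/17, -113/17) → (-8, -41/17, -113/17)
T4 rotate right-handed about the x-axis with cos θ = -4/5, sin θ = 3/5: (-8, -41/17, -113/17) → (-8, 503/85, 329/85)

T(p) = (-8, 503/85, 329/85)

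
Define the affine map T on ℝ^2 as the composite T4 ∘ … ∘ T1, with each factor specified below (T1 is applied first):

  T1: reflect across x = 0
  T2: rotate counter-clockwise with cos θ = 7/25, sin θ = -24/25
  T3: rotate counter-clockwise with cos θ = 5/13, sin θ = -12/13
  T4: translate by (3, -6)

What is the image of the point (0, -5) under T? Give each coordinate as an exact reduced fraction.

T1 reflect across x = 0: (0, -5) → (0, -5)
T2 rotate counter-clockwise with cos θ = 7/25, sin θ = -24/25: (0, -5) → (-24/5, -7/5)
T3 rotate counter-clockwise with cos θ = 5/13, sin θ = -12/13: (-24/5, -7/5) → (-204/65, 253/65)
T4 translate by (3, -6): (-204/65, 253/65) → (-9/65, -137/65)

T(p) = (-9/65, -137/65)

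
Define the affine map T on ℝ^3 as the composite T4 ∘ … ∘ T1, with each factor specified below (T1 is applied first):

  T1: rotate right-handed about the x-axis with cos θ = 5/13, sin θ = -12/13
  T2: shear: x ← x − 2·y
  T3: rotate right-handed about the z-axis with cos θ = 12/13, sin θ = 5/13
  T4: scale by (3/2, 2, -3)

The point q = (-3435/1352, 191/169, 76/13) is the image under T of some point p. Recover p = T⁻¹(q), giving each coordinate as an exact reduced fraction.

T1 = [1 0 0 0; 0 5/13 12/13 0; 0 -12/13 5/13 0; 0 0 0 1]
T2·T1 = [1 -10/13 -24/13 0; 0 5/13 12/13 0; 0 -12/13 5/13 0; 0 0 0 1]
T3·…·T1 = [12/13 -145/169 -348/169 0; 5/13 10/169 24/169 0; 0 -12/13 5/13 0; 0 0 0 1]
T4·…·T1 = [18/13 -435/338 -522/169 0; 10/13 20/169 48/169 0; 0 36/13 -15/13 0; 0 0 0 1]
det M = -9; M⁻¹ = [4/39 29/26 0 0; -50/507 30/169 4/13 0; -40/169 72/169 -5/39 0; 0 0 0 1]
M⁻¹ · (-3435/1352, 191/169, 76/13)ᵀ = (1, 9/4, 1/3)ᵀ

p = (1, 9/4, 1/3)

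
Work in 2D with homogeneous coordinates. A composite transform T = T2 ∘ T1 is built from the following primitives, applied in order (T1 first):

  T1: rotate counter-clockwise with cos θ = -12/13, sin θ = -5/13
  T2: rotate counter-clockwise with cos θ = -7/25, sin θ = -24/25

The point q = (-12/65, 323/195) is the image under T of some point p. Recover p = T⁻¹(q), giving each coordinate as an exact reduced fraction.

p = (5/3, 0)

T1 = [-12/13 5/13 0; -5/13 -12/13 0; 0 0 1]
T2·T1 = [-36/325 -323/325 0; 323/325 -36/325 0; 0 0 1]
det M = 1; M⁻¹ = [-36/325 323/325 0; -323/325 -36/325 0; 0 0 1]
M⁻¹ · (-12/65, 323/195)ᵀ = (5/3, 0)ᵀ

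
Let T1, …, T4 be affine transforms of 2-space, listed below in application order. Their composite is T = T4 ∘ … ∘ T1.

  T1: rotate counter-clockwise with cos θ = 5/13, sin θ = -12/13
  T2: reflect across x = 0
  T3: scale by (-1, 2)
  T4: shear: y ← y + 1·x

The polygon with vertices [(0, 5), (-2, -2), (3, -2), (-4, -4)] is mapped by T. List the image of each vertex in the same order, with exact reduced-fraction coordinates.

image vertices: (60/13, 110/13), (-34/13, -6/13), (-9/13, -101/13), (-68/13, -12/13)

T1 rotate counter-clockwise with cos θ = 5/13, sin θ = -12/13: (0, 5) → (60/13, 25/13); (-2, -2) → (-34/13, 14/13); (3, -2) → (-9/13, -46/13); (-4, -4) → (-68/13, 28/13)
T2 reflect across x = 0: (60/13, 25/13) → (-60/13, 25/13); (-34/13, 14/13) → (34/13, 14/13); (-9/13, -46/13) → (9/13, -46/13); (-68/13, 28/13) → (68/13, 28/13)
T3 scale by (-1, 2): (-60/13, 25/13) → (60/13, 50/13); (34/13, 14/13) → (-34/13, 28/13); (9/13, -46/13) → (-9/13, -92/13); (68/13, 28/13) → (-68/13, 56/13)
T4 shear: y ← y + 1·x: (60/13, 50/13) → (60/13, 110/13); (-34/13, 28/13) → (-34/13, -6/13); (-9/13, -92/13) → (-9/13, -101/13); (-68/13, 56/13) → (-68/13, -12/13)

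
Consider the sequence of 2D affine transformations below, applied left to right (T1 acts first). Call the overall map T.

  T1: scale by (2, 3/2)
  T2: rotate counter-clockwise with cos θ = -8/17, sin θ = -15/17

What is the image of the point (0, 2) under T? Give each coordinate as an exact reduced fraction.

T(p) = (45/17, -24/17)

T1 scale by (2, 3/2): (0, 2) → (0, 3)
T2 rotate counter-clockwise with cos θ = -8/17, sin θ = -15/17: (0, 3) → (45/17, -24/17)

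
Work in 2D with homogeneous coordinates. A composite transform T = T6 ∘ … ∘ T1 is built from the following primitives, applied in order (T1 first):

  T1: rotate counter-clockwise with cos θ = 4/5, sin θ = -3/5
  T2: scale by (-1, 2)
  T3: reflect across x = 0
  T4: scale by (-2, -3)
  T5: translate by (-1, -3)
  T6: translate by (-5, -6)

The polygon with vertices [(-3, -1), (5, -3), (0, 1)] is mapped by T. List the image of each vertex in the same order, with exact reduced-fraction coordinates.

T1 rotate counter-clockwise with cos θ = 4/5, sin θ = -3/5: (-3, -1) → (-3, 1); (5, -3) → (11/5, -27/5); (0, 1) → (3/5, 4/5)
T2 scale by (-1, 2): (-3, 1) → (3, 2); (11/5, -27/5) → (-11/5, -54/5); (3/5, 4/5) → (-3/5, 8/5)
T3 reflect across x = 0: (3, 2) → (-3, 2); (-11/5, -54/5) → (11/5, -54/5); (-3/5, 8/5) → (3/5, 8/5)
T4 scale by (-2, -3): (-3, 2) → (6, -6); (11/5, -54/5) → (-22/5, 162/5); (3/5, 8/5) → (-6/5, -24/5)
T5 translate by (-1, -3): (6, -6) → (5, -9); (-22/5, 162/5) → (-27/5, 147/5); (-6/5, -24/5) → (-11/5, -39/5)
T6 translate by (-5, -6): (5, -9) → (0, -15); (-27/5, 147/5) → (-52/5, 117/5); (-11/5, -39/5) → (-36/5, -69/5)

image vertices: (0, -15), (-52/5, 117/5), (-36/5, -69/5)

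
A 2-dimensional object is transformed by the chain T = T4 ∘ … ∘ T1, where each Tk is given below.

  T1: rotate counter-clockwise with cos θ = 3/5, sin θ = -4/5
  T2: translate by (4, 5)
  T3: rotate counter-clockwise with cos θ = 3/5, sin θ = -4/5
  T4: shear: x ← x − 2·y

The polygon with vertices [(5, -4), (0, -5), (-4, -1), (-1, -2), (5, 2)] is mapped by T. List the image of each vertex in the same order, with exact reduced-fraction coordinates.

T1 rotate counter-clockwise with cos θ = 3/5, sin θ = -4/5: (5, -4) → (-1/5, -32/5); (0, -5) → (-4, -3); (-4, -1) → (-16/5, 13/5); (-1, -2) → (-11/5, -2/5); (5, 2) → (23/5, -14/5)
T2 translate by (4, 5): (-1/5, -32/5) → (19/5, -7/5); (-4, -3) → (0, 2); (-16/5, 13/5) → (4/5, 38/5); (-11/5, -2/5) → (9/5, 23/5); (23/5, -14/5) → (43/5, 11/5)
T3 rotate counter-clockwise with cos θ = 3/5, sin θ = -4/5: (19/5, -7/5) → (29/25, -97/25); (0, 2) → (8/5, 6/5); (4/5, 38/5) → (164/25, 98/25); (9/5, 23/5) → (119/25, 33/25); (43/5, 11/5) → (173/25, -139/25)
T4 shear: x ← x − 2·y: (29/25, -97/25) → (223/25, -97/25); (8/5, 6/5) → (-4/5, 6/5); (164/25, 98/25) → (-32/25, 98/25); (119/25, 33/25) → (53/25, 33/25); (173/25, -139/25) → (451/25, -139/25)

image vertices: (223/25, -97/25), (-4/5, 6/5), (-32/25, 98/25), (53/25, 33/25), (451/25, -139/25)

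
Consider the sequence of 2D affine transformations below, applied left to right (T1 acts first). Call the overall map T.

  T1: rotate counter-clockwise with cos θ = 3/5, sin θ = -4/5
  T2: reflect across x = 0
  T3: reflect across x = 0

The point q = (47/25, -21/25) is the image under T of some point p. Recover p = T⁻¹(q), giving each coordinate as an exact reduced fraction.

T1 = [3/5 4/5 0; -4/5 3/5 0; 0 0 1]
T2·T1 = [-3/5 -4/5 0; -4/5 3/5 0; 0 0 1]
T3·…·T1 = [3/5 4/5 0; -4/5 3/5 0; 0 0 1]
det M = 1; M⁻¹ = [3/5 -4/5 0; 4/5 3/5 0; 0 0 1]
M⁻¹ · (47/25, -21/25)ᵀ = (9/5, 1)ᵀ

p = (9/5, 1)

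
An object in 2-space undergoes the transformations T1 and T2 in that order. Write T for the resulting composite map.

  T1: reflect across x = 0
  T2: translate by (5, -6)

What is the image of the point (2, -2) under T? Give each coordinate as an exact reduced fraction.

T(p) = (3, -8)

T1 reflect across x = 0: (2, -2) → (-2, -2)
T2 translate by (5, -6): (-2, -2) → (3, -8)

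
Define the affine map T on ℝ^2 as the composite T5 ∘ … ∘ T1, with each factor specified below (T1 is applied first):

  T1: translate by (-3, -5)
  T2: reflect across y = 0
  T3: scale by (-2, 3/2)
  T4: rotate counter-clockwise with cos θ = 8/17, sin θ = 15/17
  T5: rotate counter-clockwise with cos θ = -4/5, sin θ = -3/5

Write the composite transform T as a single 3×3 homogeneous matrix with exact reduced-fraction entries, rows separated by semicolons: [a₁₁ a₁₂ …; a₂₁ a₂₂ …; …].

T1 = [1 0 -3; 0 1 -5; 0 0 1]
T2·T1 = [1 0 -3; 0 -1 5; 0 0 1]
T3·…·T1 = [-2 0 6; 0 -3/2 15/2; 0 0 1]
T4·…·T1 = [-16/17 45/34 -129/34; -30/17 -12/17 150/17; 0 0 1]
T5·…·T1 = [-26/85 -126/85 708/85; 168/85 -39/170 -813/170; 0 0 1]

T = [-26/85 -126/85 708/85; 168/85 -39/170 -813/170; 0 0 1]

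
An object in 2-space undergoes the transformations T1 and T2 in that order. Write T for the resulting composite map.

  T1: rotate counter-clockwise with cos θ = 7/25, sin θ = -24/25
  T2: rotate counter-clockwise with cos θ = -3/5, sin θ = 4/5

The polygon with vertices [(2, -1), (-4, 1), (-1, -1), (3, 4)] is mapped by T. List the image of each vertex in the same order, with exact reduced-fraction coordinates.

image vertices: (2, 1), (-16/5, -13/5), (1/5, -7/5), (-7/5, 24/5)

T1 rotate counter-clockwise with cos θ = 7/25, sin θ = -24/25: (2, -1) → (-2/5, -11/5); (-4, 1) → (-4/25, 103/25); (-1, -1) → (-31/25, 17/25); (3, 4) → (117/25, -44/25)
T2 rotate counter-clockwise with cos θ = -3/5, sin θ = 4/5: (-2/5, -11/5) → (2, 1); (-4/25, 103/25) → (-16/5, -13/5); (-31/25, 17/25) → (1/5, -7/5); (117/25, -44/25) → (-7/5, 24/5)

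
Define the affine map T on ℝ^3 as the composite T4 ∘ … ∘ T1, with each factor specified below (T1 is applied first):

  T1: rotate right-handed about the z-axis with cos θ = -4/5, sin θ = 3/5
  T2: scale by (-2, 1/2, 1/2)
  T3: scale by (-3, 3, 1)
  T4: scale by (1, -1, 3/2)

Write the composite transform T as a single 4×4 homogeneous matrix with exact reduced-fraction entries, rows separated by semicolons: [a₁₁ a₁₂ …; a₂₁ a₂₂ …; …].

T1 = [-4/5 -3/5 0 0; 3/5 -4/5 0 0; 0 0 1 0; 0 0 0 1]
T2·T1 = [8/5 6/5 0 0; 3/10 -2/5 0 0; 0 0 1/2 0; 0 0 0 1]
T3·…·T1 = [-24/5 -18/5 0 0; 9/10 -6/5 0 0; 0 0 1/2 0; 0 0 0 1]
T4·…·T1 = [-24/5 -18/5 0 0; -9/10 6/5 0 0; 0 0 3/4 0; 0 0 0 1]

T = [-24/5 -18/5 0 0; -9/10 6/5 0 0; 0 0 3/4 0; 0 0 0 1]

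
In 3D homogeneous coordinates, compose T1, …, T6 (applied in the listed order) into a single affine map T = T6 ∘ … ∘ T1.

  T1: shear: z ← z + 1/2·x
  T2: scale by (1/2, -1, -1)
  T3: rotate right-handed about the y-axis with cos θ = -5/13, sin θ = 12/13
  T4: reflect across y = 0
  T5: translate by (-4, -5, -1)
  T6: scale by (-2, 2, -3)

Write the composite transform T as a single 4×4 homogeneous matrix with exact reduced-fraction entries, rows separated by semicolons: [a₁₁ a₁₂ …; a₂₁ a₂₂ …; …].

T = [17/13 0 24/13 8; 0 2 0 -10; 21/26 0 -15/13 3; 0 0 0 1]

T1 = [1 0 0 0; 0 1 0 0; 1/2 0 1 0; 0 0 0 1]
T2·T1 = [1/2 0 0 0; 0 -1 0 0; -1/2 0 -1 0; 0 0 0 1]
T3·…·T1 = [-17/26 0 -12/13 0; 0 -1 0 0; -7/26 0 5/13 0; 0 0 0 1]
T4·…·T1 = [-17/26 0 -12/13 0; 0 1 0 0; -7/26 0 5/13 0; 0 0 0 1]
T5·…·T1 = [-17/26 0 -12/13 -4; 0 1 0 -5; -7/26 0 5/13 -1; 0 0 0 1]
T6·…·T1 = [17/13 0 24/13 8; 0 2 0 -10; 21/26 0 -15/13 3; 0 0 0 1]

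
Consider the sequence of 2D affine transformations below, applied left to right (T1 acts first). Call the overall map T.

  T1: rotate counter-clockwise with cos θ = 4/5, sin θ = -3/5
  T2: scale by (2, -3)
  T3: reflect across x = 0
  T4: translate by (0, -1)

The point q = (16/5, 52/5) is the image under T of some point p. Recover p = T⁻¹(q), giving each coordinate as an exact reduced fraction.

T1 = [4/5 3/5 0; -3/5 4/5 0; 0 0 1]
T2·T1 = [8/5 6/5 0; 9/5 -12/5 0; 0 0 1]
T3·…·T1 = [-8/5 -6/5 0; 9/5 -12/5 0; 0 0 1]
T4·…·T1 = [-8/5 -6/5 0; 9/5 -12/5 -1; 0 0 1]
det M = 6; M⁻¹ = [-2/5 1/5 1/5; -3/10 -4/15 -4/15; 0 0 1]
M⁻¹ · (16/5, 52/5)ᵀ = (1, -4)ᵀ

p = (1, -4)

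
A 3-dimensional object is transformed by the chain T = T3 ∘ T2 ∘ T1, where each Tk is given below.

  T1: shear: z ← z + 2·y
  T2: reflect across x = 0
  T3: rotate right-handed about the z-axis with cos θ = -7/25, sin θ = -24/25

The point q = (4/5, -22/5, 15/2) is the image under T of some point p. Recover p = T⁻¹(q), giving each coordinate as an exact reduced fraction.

T1 = [1 0 0 0; 0 1 0 0; 0 2 1 0; 0 0 0 1]
T2·T1 = [-1 0 0 0; 0 1 0 0; 0 2 1 0; 0 0 0 1]
T3·…·T1 = [7/25 24/25 0 0; 24/25 -7/25 0 0; 0 2 1 0; 0 0 0 1]
det M = -1; M⁻¹ = [7/25 24/25 0 0; 24/25 -7/25 0 0; -48/25 14/25 1 0; 0 0 0 1]
M⁻¹ · (4/5, -22/5, 15/2)ᵀ = (-4, 2, 7/2)ᵀ

p = (-4, 2, 7/2)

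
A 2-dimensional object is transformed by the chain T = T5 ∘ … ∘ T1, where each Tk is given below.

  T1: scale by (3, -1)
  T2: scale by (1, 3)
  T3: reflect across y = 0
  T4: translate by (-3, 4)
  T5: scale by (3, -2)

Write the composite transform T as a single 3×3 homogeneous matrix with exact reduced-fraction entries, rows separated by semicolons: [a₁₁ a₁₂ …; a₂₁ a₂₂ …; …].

T1 = [3 0 0; 0 -1 0; 0 0 1]
T2·T1 = [3 0 0; 0 -3 0; 0 0 1]
T3·…·T1 = [3 0 0; 0 3 0; 0 0 1]
T4·…·T1 = [3 0 -3; 0 3 4; 0 0 1]
T5·…·T1 = [9 0 -9; 0 -6 -8; 0 0 1]

T = [9 0 -9; 0 -6 -8; 0 0 1]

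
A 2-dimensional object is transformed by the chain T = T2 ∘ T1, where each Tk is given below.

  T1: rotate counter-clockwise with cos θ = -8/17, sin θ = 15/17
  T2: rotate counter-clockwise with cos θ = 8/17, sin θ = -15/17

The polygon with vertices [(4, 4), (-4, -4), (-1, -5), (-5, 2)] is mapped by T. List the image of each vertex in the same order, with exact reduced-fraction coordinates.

T1 rotate counter-clockwise with cos θ = -8/17, sin θ = 15/17: (4, 4) → (-92/17, 28/17); (-4, -4) → (92/17, -28/17); (-1, -5) → (83/17, 25/17); (-5, 2) → (10/17, -91/17)
T2 rotate counter-clockwise with cos θ = 8/17, sin θ = -15/17: (-92/17, 28/17) → (-316/289, 1604/289); (92/17, -28/17) → (316/289, -1604/289); (83/17, 25/17) → (1039/289, -1045/289); (10/17, -91/17) → (-1285/289, -878/289)

image vertices: (-316/289, 1604/289), (316/289, -1604/289), (1039/289, -1045/289), (-1285/289, -878/289)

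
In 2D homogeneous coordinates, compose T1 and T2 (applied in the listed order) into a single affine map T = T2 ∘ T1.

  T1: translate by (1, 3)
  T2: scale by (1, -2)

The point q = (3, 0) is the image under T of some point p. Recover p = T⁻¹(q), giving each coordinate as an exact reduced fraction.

T1 = [1 0 1; 0 1 3; 0 0 1]
T2·T1 = [1 0 1; 0 -2 -6; 0 0 1]
det M = -2; M⁻¹ = [1 0 -1; 0 -1/2 -3; 0 0 1]
M⁻¹ · (3, 0)ᵀ = (2, -3)ᵀ

p = (2, -3)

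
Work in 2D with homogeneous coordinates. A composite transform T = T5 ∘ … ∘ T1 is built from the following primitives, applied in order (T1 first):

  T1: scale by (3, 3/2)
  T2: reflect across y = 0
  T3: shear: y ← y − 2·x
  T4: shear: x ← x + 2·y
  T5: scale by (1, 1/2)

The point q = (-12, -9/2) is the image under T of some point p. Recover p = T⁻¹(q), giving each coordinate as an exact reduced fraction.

p = (2, -2)

T1 = [3 0 0; 0 3/2 0; 0 0 1]
T2·T1 = [3 0 0; 0 -3/2 0; 0 0 1]
T3·…·T1 = [3 0 0; -6 -3/2 0; 0 0 1]
T4·…·T1 = [-9 -3 0; -6 -3/2 0; 0 0 1]
T5·…·T1 = [-9 -3 0; -3 -3/4 0; 0 0 1]
det M = -9/4; M⁻¹ = [1/3 -4/3 0; -4/3 4 0; 0 0 1]
M⁻¹ · (-12, -9/2)ᵀ = (2, -2)ᵀ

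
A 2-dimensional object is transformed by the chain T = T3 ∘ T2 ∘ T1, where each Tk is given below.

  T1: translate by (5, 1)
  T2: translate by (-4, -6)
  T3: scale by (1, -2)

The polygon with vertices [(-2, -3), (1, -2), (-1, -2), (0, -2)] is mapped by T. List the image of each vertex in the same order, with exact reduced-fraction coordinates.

image vertices: (-1, 16), (2, 14), (0, 14), (1, 14)

T1 translate by (5, 1): (-2, -3) → (3, -2); (1, -2) → (6, -1); (-1, -2) → (4, -1); (0, -2) → (5, -1)
T2 translate by (-4, -6): (3, -2) → (-1, -8); (6, -1) → (2, -7); (4, -1) → (0, -7); (5, -1) → (1, -7)
T3 scale by (1, -2): (-1, -8) → (-1, 16); (2, -7) → (2, 14); (0, -7) → (0, 14); (1, -7) → (1, 14)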